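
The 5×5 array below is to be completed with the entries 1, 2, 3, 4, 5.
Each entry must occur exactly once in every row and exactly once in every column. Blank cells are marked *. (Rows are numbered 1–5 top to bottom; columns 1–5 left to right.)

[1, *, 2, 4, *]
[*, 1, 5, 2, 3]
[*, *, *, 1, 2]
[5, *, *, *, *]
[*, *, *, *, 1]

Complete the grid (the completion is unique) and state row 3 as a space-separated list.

Row 1, column 5: row 1 has {1, 2, 4} and column 5 has {1, 2, 3}, leaving only 5.
Row 1, column 2: row 1 has {1, 2, 4, 5} and column 2 has {1}, leaving only 3.
Row 2, column 1: row 2 has {1, 2, 3, 5} and column 1 has {1, 5}, leaving only 4.
Row 3, column 1: row 3 has {1, 2} and column 1 has {1, 4, 5}, leaving only 3.
Row 3, column 3: row 3 has {1, 2, 3} and column 3 has {2, 5}, leaving only 4.
Row 3, column 2: row 3 has {1, 2, 3, 4} and column 2 has {1, 3}, leaving only 5.
So row 3 reads: 3 5 4 1 2.

3 5 4 1 2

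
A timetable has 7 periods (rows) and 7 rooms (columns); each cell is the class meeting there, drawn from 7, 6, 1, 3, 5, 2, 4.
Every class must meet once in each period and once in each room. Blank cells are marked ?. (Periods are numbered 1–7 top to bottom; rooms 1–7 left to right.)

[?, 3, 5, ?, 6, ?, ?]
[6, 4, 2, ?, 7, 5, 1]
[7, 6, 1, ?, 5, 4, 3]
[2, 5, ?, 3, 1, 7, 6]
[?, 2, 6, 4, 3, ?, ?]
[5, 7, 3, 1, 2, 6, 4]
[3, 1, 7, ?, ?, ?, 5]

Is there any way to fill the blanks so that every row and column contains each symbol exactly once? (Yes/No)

No

Period 2, room 4: period 2 together with room 4 already contain {7, 6, 1, 3, 5, 2, 4} — every symbol — so nothing can go there. The grid has no valid completion.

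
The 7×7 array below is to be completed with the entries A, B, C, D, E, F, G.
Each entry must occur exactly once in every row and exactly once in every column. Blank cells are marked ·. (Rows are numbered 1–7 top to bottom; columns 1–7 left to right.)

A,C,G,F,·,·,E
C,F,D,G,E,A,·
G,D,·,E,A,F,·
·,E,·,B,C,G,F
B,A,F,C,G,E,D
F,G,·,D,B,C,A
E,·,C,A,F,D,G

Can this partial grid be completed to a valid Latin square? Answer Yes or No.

Yes

No row or column among the givens repeats a symbol, and propagating forced cells runs into no contradiction.
One valid completion exists (for instance, A C G F D B E / C F D G E A B / G D B E A F C / D E A B C G F / B A F C G E D / F G E D B C A / E B C A F D G).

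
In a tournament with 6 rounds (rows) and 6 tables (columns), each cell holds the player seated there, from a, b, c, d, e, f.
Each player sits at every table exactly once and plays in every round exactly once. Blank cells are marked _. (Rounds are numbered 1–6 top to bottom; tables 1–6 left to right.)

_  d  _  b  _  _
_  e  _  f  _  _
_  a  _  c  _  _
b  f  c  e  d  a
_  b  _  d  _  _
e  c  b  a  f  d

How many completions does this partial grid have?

Round 1, table 1: eliminating its round and table leaves {a, c, f}.
Round 1, table 3: eliminating its round and table leaves {a, e, f}.
Round 1, table 5: eliminating its round and table leaves {a, c, e}.
Round 1, table 6: eliminating its round and table leaves {c, e, f}.
Round 2, table 1: eliminating its round and table leaves {a, c, d}.
Round 2, table 3: eliminating its round and table leaves {a, d}.
Round 2, table 5: eliminating its round and table leaves {a, b, c}.
Round 2, table 6: eliminating its round and table leaves {b, c}.
Round 3, table 1: eliminating its round and table leaves {d, f}.
Round 3, table 3: eliminating its round and table leaves {d, e, f}.
Round 3, table 5: eliminating its round and table leaves {b, e}.
Round 3, table 6: eliminating its round and table leaves {b, e, f}.
Round 5, table 1: eliminating its round and table leaves {a, c, f}.
Round 5, table 3: eliminating its round and table leaves {a, e, f}.
Round 5, table 5: eliminating its round and table leaves {a, c, e}.
Round 5, table 6: eliminating its round and table leaves {c, e, f}.
Enumerating the assignments across these blanks that avoid any round or table repeat gives 20 completions.

20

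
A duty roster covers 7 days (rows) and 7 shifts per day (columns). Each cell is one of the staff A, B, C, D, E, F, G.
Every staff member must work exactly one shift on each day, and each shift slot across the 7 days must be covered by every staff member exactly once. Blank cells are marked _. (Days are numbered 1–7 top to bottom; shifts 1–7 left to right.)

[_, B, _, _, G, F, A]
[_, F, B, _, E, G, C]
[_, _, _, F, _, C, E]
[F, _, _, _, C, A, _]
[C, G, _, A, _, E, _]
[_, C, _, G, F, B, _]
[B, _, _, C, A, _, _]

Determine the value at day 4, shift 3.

Day 2, shift 4: day 2 has {B, C, E, F, G} and shift 4 has {A, C, F, G}, leaving only D.
Day 1, shift 4: day 1 has {A, B, F, G} and shift 4 has {A, C, D, F, G}, leaving only E.
Day 1, shift 1: day 1 has {A, B, E, F, G} and shift 1 has {B, C, F}, leaving only D.
Day 1, shift 3: day 1 has {A, B, D, E, F, G} and shift 3 has {B}, leaving only C.
Day 2, shift 1: day 2 has {B, C, D, E, F, G} and shift 1 has {B, C, D, F}, leaving only A.
Day 3, shift 1: day 3 has {C, E, F} and shift 1 has {A, B, C, D, F}, leaving only G.
Day 4, shift 4: day 4 has {A, C, F} and shift 4 has {A, C, D, E, F, G}, leaving only B.
Day 6, shift 1: day 6 has {B, C, F, G} and shift 1 has {A, B, C, D, F, G}, leaving only E.
Day 6, shift 7: day 6 has {B, C, E, F, G} and shift 7 has {A, C, E}, leaving only D.
Day 4, shift 7: day 4 has {A, B, C, F} and shift 7 has {A, C, D, E}, leaving only G.
Day 6, shift 3: day 6 has {B, C, D, E, F, G} and shift 3 has {B, C}, leaving only A.
Day 3, shift 3: day 3 has {C, E, F, G} and shift 3 has {A, B, C}, leaving only D.
Day 4 already has {A, B, C, F, G} and shift 3 already has {A, B, C, D}, so day 4, shift 3 must be E.

E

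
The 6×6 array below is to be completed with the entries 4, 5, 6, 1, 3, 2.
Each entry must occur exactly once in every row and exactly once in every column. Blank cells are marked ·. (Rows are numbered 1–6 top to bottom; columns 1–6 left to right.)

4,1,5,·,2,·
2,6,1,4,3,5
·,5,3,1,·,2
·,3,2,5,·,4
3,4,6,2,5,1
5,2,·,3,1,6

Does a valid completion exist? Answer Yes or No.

No row or column among the givens repeats a symbol, and propagating forced cells runs into no contradiction.
One valid completion exists (for instance, 4 1 5 6 2 3 / 2 6 1 4 3 5 / 6 5 3 1 4 2 / 1 3 2 5 6 4 / 3 4 6 2 5 1 / 5 2 4 3 1 6).

Yes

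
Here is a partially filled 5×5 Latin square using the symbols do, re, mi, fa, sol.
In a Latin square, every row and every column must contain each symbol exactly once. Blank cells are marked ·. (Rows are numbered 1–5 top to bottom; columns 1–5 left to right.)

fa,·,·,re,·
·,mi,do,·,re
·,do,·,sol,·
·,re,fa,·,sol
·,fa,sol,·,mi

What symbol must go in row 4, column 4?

mi

Row 1, column 2: row 1 has {re, fa} and column 2 has {do, re, mi, fa}, leaving only sol.
Row 1, column 3: row 1 has {re, fa, sol} and column 3 has {do, fa, sol}, leaving only mi.
Row 1, column 5: row 1 has {re, mi, fa, sol} and column 5 has {re, mi, sol}, leaving only do.
Row 2, column 1: row 2 has {do, re, mi} and column 1 has {fa}, leaving only sol.
Row 2, column 4: row 2 has {do, re, mi, sol} and column 4 has {re, sol}, leaving only fa.
Row 3, column 3: row 3 has {do, sol} and column 3 has {do, mi, fa, sol}, leaving only re.
Row 3, column 1: row 3 has {do, re, sol} and column 1 has {fa, sol}, leaving only mi.
Row 3, column 5: row 3 has {do, re, mi, sol} and column 5 has {do, re, mi, sol}, leaving only fa.
Row 4, column 1: row 4 has {re, fa, sol} and column 1 has {mi, fa, sol}, leaving only do.
Row 4 already has {do, re, fa, sol} and column 4 already has {re, fa, sol}, so row 4, column 4 must be mi.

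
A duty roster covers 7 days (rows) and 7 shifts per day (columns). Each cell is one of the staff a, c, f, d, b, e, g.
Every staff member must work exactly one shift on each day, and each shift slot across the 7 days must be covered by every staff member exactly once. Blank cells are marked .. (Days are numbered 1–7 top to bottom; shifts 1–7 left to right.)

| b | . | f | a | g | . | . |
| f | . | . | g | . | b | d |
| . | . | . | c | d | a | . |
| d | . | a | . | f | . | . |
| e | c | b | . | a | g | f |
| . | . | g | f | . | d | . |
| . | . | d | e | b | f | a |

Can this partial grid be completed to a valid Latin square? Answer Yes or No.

Yes

No day or shift among the givens repeats a symbol, and propagating forced cells runs into no contradiction.
One valid completion exists (for instance, b d f a g e c / f a c g e b d / g f e c d a b / d e a b f c g / e c b d a g f / a b g f c d e / c g d e b f a).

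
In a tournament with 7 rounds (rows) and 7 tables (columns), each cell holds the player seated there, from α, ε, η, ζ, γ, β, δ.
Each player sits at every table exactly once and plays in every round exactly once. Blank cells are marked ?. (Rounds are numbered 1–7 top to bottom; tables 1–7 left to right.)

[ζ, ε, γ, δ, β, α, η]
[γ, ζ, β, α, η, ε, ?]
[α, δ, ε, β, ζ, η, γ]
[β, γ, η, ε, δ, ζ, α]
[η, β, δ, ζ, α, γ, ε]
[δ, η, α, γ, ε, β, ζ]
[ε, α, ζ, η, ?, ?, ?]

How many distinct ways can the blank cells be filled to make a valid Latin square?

Round 2, table 7: eliminating its round and table leaves {δ}.
Round 7, table 5: eliminating its round and table leaves {γ}.
Round 7, table 6: eliminating its round and table leaves {δ}.
Round 7, table 7: eliminating its round and table leaves {β, δ}.
Only one assignment across all blanks avoids any round or table repeat, giving 1 completion.

1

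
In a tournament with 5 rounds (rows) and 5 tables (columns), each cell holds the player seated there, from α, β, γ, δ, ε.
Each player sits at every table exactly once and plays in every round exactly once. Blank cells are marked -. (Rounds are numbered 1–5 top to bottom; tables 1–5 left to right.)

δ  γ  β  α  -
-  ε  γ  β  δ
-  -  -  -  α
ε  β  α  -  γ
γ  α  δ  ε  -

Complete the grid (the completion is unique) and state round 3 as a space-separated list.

Round 3, table 1: round 3 has {α} and table 1 has {γ, δ, ε}, leaving only β.
Round 3, table 2: round 3 has {α, β} and table 2 has {α, β, γ, ε}, leaving only δ.
Round 3, table 3: round 3 has {α, β, δ} and table 3 has {α, β, γ, δ}, leaving only ε.
Round 3, table 4: round 3 has {α, β, δ, ε} and table 4 has {α, β, ε}, leaving only γ.
So round 3 reads: β δ ε γ α.

β δ ε γ α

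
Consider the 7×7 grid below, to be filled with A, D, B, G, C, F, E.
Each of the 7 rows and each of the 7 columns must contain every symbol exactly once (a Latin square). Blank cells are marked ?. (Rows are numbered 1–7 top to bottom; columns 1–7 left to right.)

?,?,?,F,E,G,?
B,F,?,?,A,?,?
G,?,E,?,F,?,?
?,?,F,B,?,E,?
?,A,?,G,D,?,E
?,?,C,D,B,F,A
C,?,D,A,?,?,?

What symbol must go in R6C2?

G

Row 2, column 3: row 2 has {A, B, F} and column 3 has {D, C, F, E}, leaving only G.
Row 3, column 4: row 3 has {G, F, E} and column 4 has {A, D, B, G, F}, leaving only C.
Row 2, column 4: row 2 has {A, B, G, F} and column 4 has {A, D, B, G, C, F}, leaving only E.
Row 5, column 1: row 5 has {A, D, G, E} and column 1 has {B, G, C}, leaving only F.
Row 5, column 3: row 5 has {A, D, G, F, E} and column 3 has {D, G, C, F, E}, leaving only B.
Row 1, column 3: row 1 has {G, F, E} and column 3 has {D, B, G, C, F, E}, leaving only A.
Row 1, column 1: row 1 has {A, G, F, E} and column 1 has {B, G, C, F}, leaving only D.
Row 4, column 1: row 4 has {B, F, E} and column 1 has {D, B, G, C, F}, leaving only A.
Row 5, column 6: row 5 has {A, D, B, G, F, E} and column 6 has {G, F, E}, leaving only C.
Row 2, column 6: row 2 has {A, B, G, F, E} and column 6 has {G, C, F, E}, leaving only D.
Row 2, column 7: row 2 has {A, D, B, G, F, E} and column 7 has {A, E}, leaving only C.
Row 1, column 7: row 1 has {A, D, G, F, E} and column 7 has {A, C, E}, leaving only B.
Row 1, column 2: row 1 has {A, D, B, G, F, E} and column 2 has {A, F}, leaving only C.
Row 3, column 7: row 3 has {G, C, F, E} and column 7 has {A, B, C, E}, leaving only D.
Row 3, column 2: row 3 has {D, G, C, F, E} and column 2 has {A, C, F}, leaving only B.
Row 3, column 6: row 3 has {D, B, G, C, F, E} and column 6 has {D, G, C, F, E}, leaving only A.
Row 4, column 7: row 4 has {A, B, F, E} and column 7 has {A, D, B, C, E}, leaving only G.
Row 4, column 2: row 4 has {A, B, G, F, E} and column 2 has {A, B, C, F}, leaving only D.
Row 4, column 5: row 4 has {A, D, B, G, F, E} and column 5 has {A, D, B, F, E}, leaving only C.
Row 6, column 1: row 6 has {A, D, B, C, F} and column 1 has {A, D, B, G, C, F}, leaving only E.
Row 6 already has {A, D, B, C, F, E} and column 2 already has {A, D, B, C, F}, so row 6, column 2 must be G.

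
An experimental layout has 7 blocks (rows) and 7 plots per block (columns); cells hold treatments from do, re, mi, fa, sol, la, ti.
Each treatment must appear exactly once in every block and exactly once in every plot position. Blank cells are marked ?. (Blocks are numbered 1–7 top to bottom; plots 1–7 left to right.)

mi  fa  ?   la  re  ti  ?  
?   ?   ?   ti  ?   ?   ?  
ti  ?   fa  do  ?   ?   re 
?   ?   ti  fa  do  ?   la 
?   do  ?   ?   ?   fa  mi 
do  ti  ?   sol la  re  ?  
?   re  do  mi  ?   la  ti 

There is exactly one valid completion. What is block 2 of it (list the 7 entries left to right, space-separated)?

la mi re ti fa do sol

Block 1, plot 3: block 1 has {re, mi, fa, la, ti} and plot 3 has {do, fa, ti}, leaving only sol.
Block 1, plot 7: block 1 has {re, mi, fa, sol, la, ti} and plot 7 has {re, mi, la, ti}, leaving only do.
Block 5, plot 4: block 5 has {do, mi, fa} and plot 4 has {do, mi, fa, sol, la, ti}, leaving only re.
Block 5, plot 3: block 5 has {do, re, mi, fa} and plot 3 has {do, fa, sol, ti}, leaving only la.
Block 5, plot 1: block 5 has {do, re, mi, fa, la} and plot 1 has {do, mi, ti}, leaving only sol.
Block 4, plot 1: block 4 has {do, fa, la, ti} and plot 1 has {do, mi, sol, ti}, leaving only re.
Block 5, plot 5: block 5 has {do, re, mi, fa, sol, la} and plot 5 has {do, re, la}, leaving only ti.
Block 6, plot 3: block 6 has {do, re, sol, la, ti} and plot 3 has {do, fa, sol, la, ti}, leaving only mi.
Block 2, plot 3: block 2 has {ti} and plot 3 has {do, mi, fa, sol, la, ti}, leaving only re.
Block 6, plot 7: block 6 has {do, re, mi, sol, la, ti} and plot 7 has {do, re, mi, la, ti}, leaving only fa.
Block 2, plot 7: block 2 has {re, ti} and plot 7 has {do, re, mi, fa, la, ti}, leaving only sol.
Block 7, plot 1: block 7 has {do, re, mi, la, ti} and plot 1 has {do, re, mi, sol, ti}, leaving only fa.
Block 2, plot 1: block 2 has {re, sol, ti} and plot 1 has {do, re, mi, fa, sol, ti}, leaving only la.
Block 2, plot 2: block 2 has {re, sol, la, ti} and plot 2 has {do, re, fa, ti}, leaving only mi.
Block 2, plot 5: block 2 has {re, mi, sol, la, ti} and plot 5 has {do, re, la, ti}, leaving only fa.
Block 2, plot 6: block 2 has {re, mi, fa, sol, la, ti} and plot 6 has {re, fa, la, ti}, leaving only do.
So block 2 reads: la mi re ti fa do sol.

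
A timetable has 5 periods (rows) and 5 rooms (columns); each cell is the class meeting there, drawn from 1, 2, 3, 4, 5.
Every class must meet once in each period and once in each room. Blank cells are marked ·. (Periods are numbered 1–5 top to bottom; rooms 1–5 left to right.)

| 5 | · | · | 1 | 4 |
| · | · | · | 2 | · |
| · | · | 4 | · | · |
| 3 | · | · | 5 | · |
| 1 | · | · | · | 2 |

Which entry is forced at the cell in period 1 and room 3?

Period 2, room 1: period 2 has {2} and room 1 has {1, 3, 5}, leaving only 4.
Period 3, room 1: period 3 has {4} and room 1 has {1, 3, 4, 5}, leaving only 2.
Period 3, room 4: period 3 has {2, 4} and room 4 has {1, 2, 5}, leaving only 3.
Period 4, room 5: period 4 has {3, 5} and room 5 has {2, 4}, leaving only 1.
Period 3, room 5: period 3 has {2, 3, 4} and room 5 has {1, 2, 4}, leaving only 5.
Period 2, room 5: period 2 has {2, 4} and room 5 has {1, 2, 4, 5}, leaving only 3.
Period 3, room 2: period 3 has {2, 3, 4, 5} and room 2 has {}, leaving only 1.
Period 2, room 2: period 2 has {2, 3, 4} and room 2 has {1}, leaving only 5.
Period 2, room 3: period 2 has {2, 3, 4, 5} and room 3 has {4}, leaving only 1.
Period 4, room 3: period 4 has {1, 3, 5} and room 3 has {1, 4}, leaving only 2.
Period 1 already has {1, 4, 5} and room 3 already has {1, 2, 4}, so period 1, room 3 must be 3.

3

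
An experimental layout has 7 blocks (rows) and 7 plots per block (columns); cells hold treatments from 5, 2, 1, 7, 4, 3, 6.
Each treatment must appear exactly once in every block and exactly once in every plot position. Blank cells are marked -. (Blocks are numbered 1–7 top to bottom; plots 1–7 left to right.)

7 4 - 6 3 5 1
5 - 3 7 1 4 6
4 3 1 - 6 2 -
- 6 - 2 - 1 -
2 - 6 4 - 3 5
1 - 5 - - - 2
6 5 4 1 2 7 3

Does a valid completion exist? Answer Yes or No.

No block or plot among the givens repeats a symbol, and propagating forced cells runs into no contradiction.
One valid completion exists (for instance, 7 4 2 6 3 5 1 / 5 2 3 7 1 4 6 / 4 3 1 5 6 2 7 / 3 6 7 2 5 1 4 / 2 1 6 4 7 3 5 / 1 7 5 3 4 6 2 / 6 5 4 1 2 7 3).

Yes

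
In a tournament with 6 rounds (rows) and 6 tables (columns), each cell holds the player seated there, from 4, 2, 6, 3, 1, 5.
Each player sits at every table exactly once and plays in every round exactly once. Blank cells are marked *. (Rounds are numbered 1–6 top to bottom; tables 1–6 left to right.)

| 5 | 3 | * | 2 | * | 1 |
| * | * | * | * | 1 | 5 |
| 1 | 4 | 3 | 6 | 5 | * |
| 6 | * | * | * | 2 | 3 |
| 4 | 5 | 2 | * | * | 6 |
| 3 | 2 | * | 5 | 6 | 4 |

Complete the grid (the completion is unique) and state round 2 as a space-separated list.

2 6 4 3 1 5

Round 2, table 1: round 2 has {1, 5} and table 1 has {4, 6, 3, 1, 5}, leaving only 2.
Round 2, table 2: round 2 has {2, 1, 5} and table 2 has {4, 2, 3, 5}, leaving only 6.
Round 2, table 3: round 2 has {2, 6, 1, 5} and table 3 has {2, 3}, leaving only 4.
Round 2, table 4: round 2 has {4, 2, 6, 1, 5} and table 4 has {2, 6, 5}, leaving only 3.
So round 2 reads: 2 6 4 3 1 5.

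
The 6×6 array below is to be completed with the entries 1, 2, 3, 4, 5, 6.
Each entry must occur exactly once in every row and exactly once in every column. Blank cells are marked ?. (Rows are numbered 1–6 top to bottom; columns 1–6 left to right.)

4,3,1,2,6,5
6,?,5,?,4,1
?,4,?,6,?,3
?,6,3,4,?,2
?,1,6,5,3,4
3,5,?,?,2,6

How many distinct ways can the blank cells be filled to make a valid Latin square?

2

Row 2, column 2: eliminating its row and column leaves {2}.
Row 2, column 4: eliminating its row and column leaves {3}.
Row 3, column 1: eliminating its row and column leaves {1, 2, 5}.
Row 3, column 3: eliminating its row and column leaves {2}.
Row 3, column 5: eliminating its row and column leaves {1, 5}.
Row 4, column 1: eliminating its row and column leaves {1, 5}.
Row 4, column 5: eliminating its row and column leaves {1, 5}.
Row 5, column 1: eliminating its row and column leaves {2}.
Row 6, column 3: eliminating its row and column leaves {4}.
Row 6, column 4: eliminating its row and column leaves {1}.
Enumerating the assignments across these blanks that avoid any row or column repeat gives 2 completions.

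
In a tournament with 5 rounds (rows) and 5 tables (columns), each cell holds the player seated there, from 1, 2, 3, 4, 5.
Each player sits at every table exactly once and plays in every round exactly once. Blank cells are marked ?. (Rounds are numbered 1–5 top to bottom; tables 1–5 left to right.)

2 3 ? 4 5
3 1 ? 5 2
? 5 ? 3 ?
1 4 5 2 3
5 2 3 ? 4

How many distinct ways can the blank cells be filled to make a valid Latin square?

Round 1, table 3: eliminating its round and table leaves {1}.
Round 2, table 3: eliminating its round and table leaves {4}.
Round 3, table 1: eliminating its round and table leaves {4}.
Round 3, table 3: eliminating its round and table leaves {1, 2, 4}.
Round 3, table 5: eliminating its round and table leaves {1}.
Round 5, table 4: eliminating its round and table leaves {1}.
Only one assignment across all blanks avoids any round or table repeat, giving 1 completion.

1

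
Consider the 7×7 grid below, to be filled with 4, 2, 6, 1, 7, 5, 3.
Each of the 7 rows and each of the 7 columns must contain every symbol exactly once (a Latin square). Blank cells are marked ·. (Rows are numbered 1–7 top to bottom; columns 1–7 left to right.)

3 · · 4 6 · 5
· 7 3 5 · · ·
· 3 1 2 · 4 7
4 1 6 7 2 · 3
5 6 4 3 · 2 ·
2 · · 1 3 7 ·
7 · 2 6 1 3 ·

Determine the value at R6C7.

Row 1, column 2: row 1 has {4, 6, 5, 3} and column 2 has {6, 1, 7, 3}, leaving only 2.
Row 1, column 3: row 1 has {4, 2, 6, 5, 3} and column 3 has {4, 2, 6, 1, 3}, leaving only 7.
Row 1, column 6: row 1 has {4, 2, 6, 7, 5, 3} and column 6 has {4, 2, 7, 3}, leaving only 1.
Row 2, column 5: row 2 has {7, 5, 3} and column 5 has {2, 6, 1, 3}, leaving only 4.
Row 2, column 6: row 2 has {4, 7, 5, 3} and column 6 has {4, 2, 1, 7, 3}, leaving only 6.
Row 2, column 1: row 2 has {4, 6, 7, 5, 3} and column 1 has {4, 2, 7, 5, 3}, leaving only 1.
Row 2, column 7: row 2 has {4, 6, 1, 7, 5, 3} and column 7 has {7, 5, 3}, leaving only 2.
Row 3, column 1: row 3 has {4, 2, 1, 7, 3} and column 1 has {4, 2, 1, 7, 5, 3}, leaving only 6.
Row 3, column 5: row 3 has {4, 2, 6, 1, 7, 3} and column 5 has {4, 2, 6, 1, 3}, leaving only 5.
Row 4, column 6: row 4 has {4, 2, 6, 1, 7, 3} and column 6 has {4, 2, 6, 1, 7, 3}, leaving only 5.
Row 5, column 5: row 5 has {4, 2, 6, 5, 3} and column 5 has {4, 2, 6, 1, 5, 3}, leaving only 7.
Row 5, column 7: row 5 has {4, 2, 6, 7, 5, 3} and column 7 has {2, 7, 5, 3}, leaving only 1.
Row 6, column 3: row 6 has {2, 1, 7, 3} and column 3 has {4, 2, 6, 1, 7, 3}, leaving only 5.
Row 6, column 2: row 6 has {2, 1, 7, 5, 3} and column 2 has {2, 6, 1, 7, 3}, leaving only 4.
Row 6 already has {4, 2, 1, 7, 5, 3} and column 7 already has {2, 1, 7, 5, 3}, so row 6, column 7 must be 6.

6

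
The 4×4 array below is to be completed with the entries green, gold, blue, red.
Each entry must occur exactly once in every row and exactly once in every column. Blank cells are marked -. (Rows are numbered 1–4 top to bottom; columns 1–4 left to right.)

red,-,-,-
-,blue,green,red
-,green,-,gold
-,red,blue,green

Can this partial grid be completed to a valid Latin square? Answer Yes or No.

No

Row 1, column 2: row 1 has {red} and column 2 has {green, blue, red}, so it must be gold.
Now row 1, column 3: row 1 together with column 3 already contain {green, gold, blue, red} — every symbol — so nothing can go there. The grid has no valid completion.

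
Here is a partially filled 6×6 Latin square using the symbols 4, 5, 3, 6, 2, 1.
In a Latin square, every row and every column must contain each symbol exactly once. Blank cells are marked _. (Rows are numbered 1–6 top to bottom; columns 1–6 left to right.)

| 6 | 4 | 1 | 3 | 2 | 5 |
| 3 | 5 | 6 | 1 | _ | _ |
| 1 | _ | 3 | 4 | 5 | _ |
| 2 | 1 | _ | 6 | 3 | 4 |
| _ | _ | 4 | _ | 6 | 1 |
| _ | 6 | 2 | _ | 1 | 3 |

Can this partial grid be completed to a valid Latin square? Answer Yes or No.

Yes

No row or column among the givens repeats a symbol, and propagating forced cells runs into no contradiction.
One valid completion exists (for instance, 6 4 1 3 2 5 / 3 5 6 1 4 2 / 1 2 3 4 5 6 / 2 1 5 6 3 4 / 5 3 4 2 6 1 / 4 6 2 5 1 3).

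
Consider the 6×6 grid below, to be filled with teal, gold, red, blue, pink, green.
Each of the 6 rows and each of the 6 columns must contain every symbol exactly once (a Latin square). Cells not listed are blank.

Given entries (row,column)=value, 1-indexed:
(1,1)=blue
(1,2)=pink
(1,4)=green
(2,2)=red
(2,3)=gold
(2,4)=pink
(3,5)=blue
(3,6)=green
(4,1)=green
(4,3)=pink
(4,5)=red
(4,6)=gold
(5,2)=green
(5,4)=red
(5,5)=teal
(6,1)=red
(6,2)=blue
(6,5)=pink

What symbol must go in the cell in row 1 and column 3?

Row 1, column 5: row 1 has {blue, pink, green} and column 5 has {teal, red, blue, pink}, leaving only gold.
Row 2, column 1: row 2 has {gold, red, pink} and column 1 has {red, blue, green}, leaving only teal.
Row 2, column 5: row 2 has {teal, gold, red, pink} and column 5 has {teal, gold, red, blue, pink}, leaving only green.
Row 2, column 6: row 2 has {teal, gold, red, pink, green} and column 6 has {gold, green}, leaving only blue.
Row 4, column 2: row 4 has {gold, red, pink, green} and column 2 has {red, blue, pink, green}, leaving only teal.
Row 3, column 2: row 3 has {blue, green} and column 2 has {teal, red, blue, pink, green}, leaving only gold.
Row 3, column 1: row 3 has {gold, blue, green} and column 1 has {teal, red, blue, green}, leaving only pink.
Row 3, column 4: row 3 has {gold, blue, pink, green} and column 4 has {red, pink, green}, leaving only teal.
Row 3, column 3: row 3 has {teal, gold, blue, pink, green} and column 3 has {gold, pink}, leaving only red.
Row 1 already has {gold, blue, pink, green} and column 3 already has {gold, red, pink}, so row 1, column 3 must be teal.

teal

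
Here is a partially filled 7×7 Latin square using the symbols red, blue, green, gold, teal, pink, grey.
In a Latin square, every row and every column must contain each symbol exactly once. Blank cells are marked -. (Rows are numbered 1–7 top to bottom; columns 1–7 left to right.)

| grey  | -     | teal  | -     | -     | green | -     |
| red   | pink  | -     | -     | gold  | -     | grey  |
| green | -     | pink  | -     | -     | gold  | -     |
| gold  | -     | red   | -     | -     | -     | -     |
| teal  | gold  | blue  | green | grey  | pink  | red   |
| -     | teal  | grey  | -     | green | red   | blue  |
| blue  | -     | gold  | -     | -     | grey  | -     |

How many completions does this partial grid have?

Row 1, column 2: eliminating its row and column leaves {red, blue}.
Row 1, column 4: eliminating its row and column leaves {red, blue, gold, pink}.
Row 1, column 5: eliminating its row and column leaves {red, blue, pink}.
Row 1, column 7: eliminating its row and column leaves {gold, pink}.
Row 2, column 3: eliminating its row and column leaves {green}.
Row 2, column 4: eliminating its row and column leaves {blue, teal}.
Row 2, column 6: eliminating its row and column leaves {blue, teal}.
Row 3, column 2: eliminating its row and column leaves {red, blue, grey}.
Row 3, column 4: eliminating its row and column leaves {red, blue, teal, grey}.
Row 3, column 5: eliminating its row and column leaves {red, blue, teal}.
Row 3, column 7: eliminating its row and column leaves {teal}.
Row 4, column 2: eliminating its row and column leaves {blue, green, grey}.
Row 4, column 4: eliminating its row and column leaves {blue, teal, pink, grey}.
Row 4, column 5: eliminating its row and column leaves {blue, teal, pink}.
Row 4, column 6: eliminating its row and column leaves {blue, teal}.
Row 4, column 7: eliminating its row and column leaves {green, teal, pink}.
Row 6, column 1: eliminating its row and column leaves {pink}.
Row 6, column 4: eliminating its row and column leaves {gold, pink}.
Row 7, column 2: eliminating its row and column leaves {red, green}.
Row 7, column 4: eliminating its row and column leaves {red, teal, pink}.
Row 7, column 5: eliminating its row and column leaves {red, teal, pink}.
Row 7, column 7: eliminating its row and column leaves {green, teal, pink}.
Enumerating the assignments across these blanks that avoid any row or column repeat gives 9 completions.

9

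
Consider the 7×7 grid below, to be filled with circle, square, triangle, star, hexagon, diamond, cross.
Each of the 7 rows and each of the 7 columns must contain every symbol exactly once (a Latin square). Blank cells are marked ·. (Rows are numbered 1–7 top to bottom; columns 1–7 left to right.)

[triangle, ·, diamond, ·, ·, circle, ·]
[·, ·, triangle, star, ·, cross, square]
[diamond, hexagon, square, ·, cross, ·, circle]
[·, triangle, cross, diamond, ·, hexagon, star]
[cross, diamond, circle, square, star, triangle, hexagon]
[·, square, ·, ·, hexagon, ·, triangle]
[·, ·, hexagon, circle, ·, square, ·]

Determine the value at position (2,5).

Row 1, column 5: row 1 has {circle, triangle, diamond} and column 5 has {star, hexagon, cross}, leaving only square.
Row 1, column 7: row 1 has {circle, square, triangle, diamond} and column 7 has {circle, square, triangle, star, hexagon}, leaving only cross.
Row 1, column 2: row 1 has {circle, square, triangle, diamond, cross} and column 2 has {square, triangle, hexagon, diamond}, leaving only star.
Row 1, column 4: row 1 has {circle, square, triangle, star, diamond, cross} and column 4 has {circle, square, star, diamond}, leaving only hexagon.
Row 2, column 2: row 2 has {square, triangle, star, cross} and column 2 has {square, triangle, star, hexagon, diamond}, leaving only circle.
Row 2 already has {circle, square, triangle, star, cross} and column 5 already has {square, star, hexagon, cross}, so row 2, column 5 must be diamond.

diamond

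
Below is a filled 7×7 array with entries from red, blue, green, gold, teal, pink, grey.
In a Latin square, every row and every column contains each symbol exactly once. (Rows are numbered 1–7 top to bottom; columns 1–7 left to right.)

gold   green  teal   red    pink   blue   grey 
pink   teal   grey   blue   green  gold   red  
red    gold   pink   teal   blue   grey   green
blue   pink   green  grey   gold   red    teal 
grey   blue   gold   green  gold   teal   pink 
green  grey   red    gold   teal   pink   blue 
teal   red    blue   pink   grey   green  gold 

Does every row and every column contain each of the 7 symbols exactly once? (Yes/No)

No

Column 5 contains gold twice (at rows 4 and 5), so it is not a permutation.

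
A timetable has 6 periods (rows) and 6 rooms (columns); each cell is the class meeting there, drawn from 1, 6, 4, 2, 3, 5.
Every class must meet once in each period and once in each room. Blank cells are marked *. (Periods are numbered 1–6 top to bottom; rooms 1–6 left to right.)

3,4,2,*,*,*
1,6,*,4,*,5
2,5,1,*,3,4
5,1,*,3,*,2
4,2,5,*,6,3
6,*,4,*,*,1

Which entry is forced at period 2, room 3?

Period 2 already has {1, 6, 4, 5} and room 3 already has {1, 4, 2, 5}, so period 2, room 3 must be 3.

3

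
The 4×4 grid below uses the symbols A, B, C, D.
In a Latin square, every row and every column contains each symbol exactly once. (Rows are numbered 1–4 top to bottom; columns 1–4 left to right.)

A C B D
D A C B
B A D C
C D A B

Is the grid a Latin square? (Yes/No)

Every row is a permutation, but column 2 contains A twice (at rows 2 and 3).

No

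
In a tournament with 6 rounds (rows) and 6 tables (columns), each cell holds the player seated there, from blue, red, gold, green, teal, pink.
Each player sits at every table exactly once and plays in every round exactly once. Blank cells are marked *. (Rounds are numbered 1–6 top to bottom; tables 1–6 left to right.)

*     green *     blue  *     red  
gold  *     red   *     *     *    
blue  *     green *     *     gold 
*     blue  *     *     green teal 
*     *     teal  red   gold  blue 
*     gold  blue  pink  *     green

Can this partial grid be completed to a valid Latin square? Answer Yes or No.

No round or table among the givens repeats a symbol, and propagating forced cells runs into no contradiction.
One valid completion exists (for instance, pink green gold blue teal red / gold teal red green blue pink / blue red green teal pink gold / red blue pink gold green teal / green pink teal red gold blue / teal gold blue pink red green).

Yes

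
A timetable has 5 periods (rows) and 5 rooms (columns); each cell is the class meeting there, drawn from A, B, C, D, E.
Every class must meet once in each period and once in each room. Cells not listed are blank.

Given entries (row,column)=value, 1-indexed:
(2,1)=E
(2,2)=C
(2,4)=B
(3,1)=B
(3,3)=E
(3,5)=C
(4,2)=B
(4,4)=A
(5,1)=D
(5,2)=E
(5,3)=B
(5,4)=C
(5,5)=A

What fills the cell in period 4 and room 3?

Period 2, room 5: period 2 has {B, C, E} and room 5 has {A, C}, leaving only D.
Period 2, room 3: period 2 has {B, C, D, E} and room 3 has {B, E}, leaving only A.
Period 3, room 4: period 3 has {B, C, E} and room 4 has {A, B, C}, leaving only D.
Period 1, room 4: period 1 has {} and room 4 has {A, B, C, D}, leaving only E.
Period 1, room 5: period 1 has {E} and room 5 has {A, C, D}, leaving only B.
Period 3, room 2: period 3 has {B, C, D, E} and room 2 has {B, C, E}, leaving only A.
Period 1, room 2: period 1 has {B, E} and room 2 has {A, B, C, E}, leaving only D.
Period 1, room 3: period 1 has {B, D, E} and room 3 has {A, B, E}, leaving only C.
Period 4 already has {A, B} and room 3 already has {A, B, C, E}, so period 4, room 3 must be D.

D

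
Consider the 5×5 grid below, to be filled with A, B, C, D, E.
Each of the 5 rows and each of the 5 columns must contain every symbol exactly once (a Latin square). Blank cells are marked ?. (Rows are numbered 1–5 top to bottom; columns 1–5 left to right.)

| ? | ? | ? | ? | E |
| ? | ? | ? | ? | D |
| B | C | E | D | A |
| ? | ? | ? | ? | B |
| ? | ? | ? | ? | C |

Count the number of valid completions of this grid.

Row 1, column 1: eliminating its row and column leaves {A, C, D}.
Row 1, column 2: eliminating its row and column leaves {A, B, D}.
Row 1, column 3: eliminating its row and column leaves {A, B, C, D}.
Row 1, column 4: eliminating its row and column leaves {A, B, C}.
Row 2, column 1: eliminating its row and column leaves {A, C, E}.
Row 2, column 2: eliminating its row and column leaves {A, B, E}.
Row 2, column 3: eliminating its row and column leaves {A, B, C}.
Row 2, column 4: eliminating its row and column leaves {A, B, C, E}.
Row 4, column 1: eliminating its row and column leaves {A, C, D, E}.
Row 4, column 2: eliminating its row and column leaves {A, D, E}.
Row 4, column 3: eliminating its row and column leaves {A, C, D}.
Row 4, column 4: eliminating its row and column leaves {A, C, E}.
Row 5, column 1: eliminating its row and column leaves {A, D, E}.
Row 5, column 2: eliminating its row and column leaves {A, B, D, E}.
Row 5, column 3: eliminating its row and column leaves {A, B, D}.
Row 5, column 4: eliminating its row and column leaves {A, B, E}.
Enumerating the assignments across these blanks that avoid any row or column repeat gives 56 completions.

56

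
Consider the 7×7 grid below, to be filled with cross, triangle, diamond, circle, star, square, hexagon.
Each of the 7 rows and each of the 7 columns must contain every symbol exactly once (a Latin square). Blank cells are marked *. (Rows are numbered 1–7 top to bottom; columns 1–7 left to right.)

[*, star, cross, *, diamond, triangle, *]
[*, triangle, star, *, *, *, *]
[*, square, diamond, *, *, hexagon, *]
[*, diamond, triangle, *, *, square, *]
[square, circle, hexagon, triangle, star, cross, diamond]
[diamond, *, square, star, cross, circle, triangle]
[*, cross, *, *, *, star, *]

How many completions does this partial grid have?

19

Row 1, column 1: eliminating its row and column leaves {circle, hexagon}.
Row 1, column 4: eliminating its row and column leaves {circle, square, hexagon}.
Row 1, column 7: eliminating its row and column leaves {circle, square, hexagon}.
Row 2, column 1: eliminating its row and column leaves {cross, circle, hexagon}.
Row 2, column 4: eliminating its row and column leaves {cross, diamond, circle, square, hexagon}.
Row 2, column 5: eliminating its row and column leaves {circle, square, hexagon}.
Row 2, column 6: eliminating its row and column leaves {diamond}.
Row 2, column 7: eliminating its row and column leaves {cross, circle, square, hexagon}.
Row 3, column 1: eliminating its row and column leaves {cross, triangle, circle, star}.
Row 3, column 4: eliminating its row and column leaves {cross, circle}.
Row 3, column 5: eliminating its row and column leaves {triangle, circle}.
Row 3, column 7: eliminating its row and column leaves {cross, circle, star}.
Row 4, column 1: eliminating its row and column leaves {cross, circle, star, hexagon}.
Row 4, column 4: eliminating its row and column leaves {cross, circle, hexagon}.
Row 4, column 5: eliminating its row and column leaves {circle, hexagon}.
Row 4, column 7: eliminating its row and column leaves {cross, circle, star, hexagon}.
Row 6, column 2: eliminating its row and column leaves {hexagon}.
Row 7, column 1: eliminating its row and column leaves {triangle, circle, hexagon}.
Row 7, column 3: eliminating its row and column leaves {circle}.
Row 7, column 4: eliminating its row and column leaves {diamond, circle, square, hexagon}.
Row 7, column 5: eliminating its row and column leaves {triangle, circle, square, hexagon}.
Row 7, column 7: eliminating its row and column leaves {circle, square, hexagon}.
Enumerating the assignments across these blanks that avoid any row or column repeat gives 19 completions.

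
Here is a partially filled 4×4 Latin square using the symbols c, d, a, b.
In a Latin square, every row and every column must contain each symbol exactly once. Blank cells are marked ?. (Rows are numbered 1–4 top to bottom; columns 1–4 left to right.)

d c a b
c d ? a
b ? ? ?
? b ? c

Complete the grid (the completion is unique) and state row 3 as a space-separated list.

Row 3, column 2: row 3 has {b} and column 2 has {c, d, b}, leaving only a.
Row 3, column 4: row 3 has {a, b} and column 4 has {c, a, b}, leaving only d.
Row 3, column 3: row 3 has {d, a, b} and column 3 has {a}, leaving only c.
So row 3 reads: b a c d.

b a c d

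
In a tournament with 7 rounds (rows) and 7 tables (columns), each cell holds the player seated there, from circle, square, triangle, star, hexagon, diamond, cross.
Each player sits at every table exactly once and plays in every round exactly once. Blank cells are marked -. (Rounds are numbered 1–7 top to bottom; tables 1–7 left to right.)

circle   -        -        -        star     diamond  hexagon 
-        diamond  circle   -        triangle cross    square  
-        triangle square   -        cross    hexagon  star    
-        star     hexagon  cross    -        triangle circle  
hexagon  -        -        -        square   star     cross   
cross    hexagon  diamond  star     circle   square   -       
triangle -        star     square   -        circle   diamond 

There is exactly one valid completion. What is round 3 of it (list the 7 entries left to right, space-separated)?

diamond triangle square circle cross hexagon star

Round 3, table 1: round 3 has {square, triangle, star, hexagon, cross} and table 1 has {circle, triangle, hexagon, cross}, leaving only diamond.
Round 3, table 4: round 3 has {square, triangle, star, hexagon, diamond, cross} and table 4 has {square, star, cross}, leaving only circle.
So round 3 reads: diamond triangle square circle cross hexagon star.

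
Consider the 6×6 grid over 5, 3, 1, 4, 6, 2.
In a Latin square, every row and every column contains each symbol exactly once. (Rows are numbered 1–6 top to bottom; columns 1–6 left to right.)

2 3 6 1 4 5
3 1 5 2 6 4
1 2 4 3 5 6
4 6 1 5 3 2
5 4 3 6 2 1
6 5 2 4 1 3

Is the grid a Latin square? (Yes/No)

Yes

Each row is a permutation of the 6 symbols, and so is each column.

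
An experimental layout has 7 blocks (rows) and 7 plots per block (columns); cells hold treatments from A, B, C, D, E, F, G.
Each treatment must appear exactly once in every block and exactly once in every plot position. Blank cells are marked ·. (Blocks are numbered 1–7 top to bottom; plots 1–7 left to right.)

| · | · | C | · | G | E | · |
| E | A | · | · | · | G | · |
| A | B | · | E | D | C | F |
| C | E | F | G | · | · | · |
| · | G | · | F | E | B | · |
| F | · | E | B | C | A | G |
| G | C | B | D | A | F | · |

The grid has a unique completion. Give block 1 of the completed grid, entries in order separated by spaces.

B F C A G E D

Block 1, plot 4: block 1 has {C, E, G} and plot 4 has {B, D, E, F, G}, leaving only A.
Block 2, plot 3: block 2 has {A, E, G} and plot 3 has {B, C, E, F}, leaving only D.
Block 2, plot 4: block 2 has {A, D, E, G} and plot 4 has {A, B, D, E, F, G}, leaving only C.
Block 2, plot 7: block 2 has {A, C, D, E, G} and plot 7 has {F, G}, leaving only B.
Block 1, plot 7: block 1 has {A, C, E, G} and plot 7 has {B, F, G}, leaving only D.
Block 1, plot 1: block 1 has {A, C, D, E, G} and plot 1 has {A, C, E, F, G}, leaving only B.
Block 1, plot 2: block 1 has {A, B, C, D, E, G} and plot 2 has {A, B, C, E, G}, leaving only F.
So block 1 reads: B F C A G E D.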